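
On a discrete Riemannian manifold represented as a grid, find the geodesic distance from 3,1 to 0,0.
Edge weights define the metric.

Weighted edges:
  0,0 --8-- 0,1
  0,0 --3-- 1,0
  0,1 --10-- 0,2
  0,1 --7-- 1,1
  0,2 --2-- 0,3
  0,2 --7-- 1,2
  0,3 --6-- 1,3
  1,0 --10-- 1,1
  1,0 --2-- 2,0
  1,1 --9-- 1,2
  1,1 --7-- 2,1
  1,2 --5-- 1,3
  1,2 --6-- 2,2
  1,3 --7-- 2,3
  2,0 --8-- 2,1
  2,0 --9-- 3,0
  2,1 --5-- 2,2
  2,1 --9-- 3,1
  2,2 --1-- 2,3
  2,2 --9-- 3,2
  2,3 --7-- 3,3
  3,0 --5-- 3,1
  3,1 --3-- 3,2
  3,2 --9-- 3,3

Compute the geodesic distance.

Shortest path: 3,1 → 3,0 → 2,0 → 1,0 → 0,0, total weight = 19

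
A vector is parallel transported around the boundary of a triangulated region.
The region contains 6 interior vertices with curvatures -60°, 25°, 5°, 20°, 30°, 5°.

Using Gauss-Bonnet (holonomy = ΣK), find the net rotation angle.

Holonomy = total enclosed curvature = (-60°) + 25° + 5° + 20° + 30° + 5° = 25°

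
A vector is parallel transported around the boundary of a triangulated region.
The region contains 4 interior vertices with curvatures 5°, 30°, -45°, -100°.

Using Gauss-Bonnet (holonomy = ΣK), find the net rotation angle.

Holonomy = total enclosed curvature = 5° + 30° + (-45°) + (-100°) = -110°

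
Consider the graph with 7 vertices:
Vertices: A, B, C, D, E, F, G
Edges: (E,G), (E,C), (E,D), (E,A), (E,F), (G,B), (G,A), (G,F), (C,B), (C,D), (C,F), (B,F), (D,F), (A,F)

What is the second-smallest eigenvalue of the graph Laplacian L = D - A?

Degrees: deg(A) = 3, deg(B) = 3, deg(C) = 4, deg(D) = 3, deg(E) = 5, deg(F) = 6, deg(G) = 4.
L = D − A with rows/columns ordered (A, B, C, D, E, F, G):
  [ 3,  0,  0,  0, -1, -1, -1]
  [ 0,  3, -1,  0,  0, -1, -1]
  [ 0, -1,  4, -1, -1, -1,  0]
  [ 0,  0, -1,  3, -1, -1,  0]
  [-1,  0, -1, -1,  5, -1, -1]
  [-1, -1, -1, -1, -1,  6, -1]
  [-1, -1,  0,  0, -1, -1,  4]
Characteristic polynomial: det(λI − L) = λ(λ² − 7λ + 11)(λ² − 9λ + 17)(λ − 5)(λ − 7).
Roots: λ = 0; (λ² − 7λ + 11) = 0 ⇒ λ = (7 ± √5)/2 ≈ 2.382, 4.618; (λ² − 9λ + 17) = 0 ⇒ λ = (9 ± √13)/2 ≈ 2.6972, 6.3028; (λ − 5) = 0 ⇒ λ = 5; (λ − 7) = 0 ⇒ λ = 7.
(Check: the roots sum (with multiplicity) to 28, matching trace L = Σdeg = 2·14 = 28.)
Laplacian eigenvalues: [0.0, 2.382, 2.6972, 4.618, 5.0, 6.3028, 7.0]. Algebraic connectivity (smallest non-zero eigenvalue) = 2.382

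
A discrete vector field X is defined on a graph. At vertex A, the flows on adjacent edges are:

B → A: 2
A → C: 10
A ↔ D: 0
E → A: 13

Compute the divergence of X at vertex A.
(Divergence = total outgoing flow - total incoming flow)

Divergence = sum of outgoing flows = (-2) + 10 + 0 + (-13) = -5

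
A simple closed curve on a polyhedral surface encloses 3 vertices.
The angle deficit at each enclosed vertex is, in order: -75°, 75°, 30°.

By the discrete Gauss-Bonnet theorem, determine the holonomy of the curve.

Holonomy = total enclosed curvature = (-75°) + 75° + 30° = 30°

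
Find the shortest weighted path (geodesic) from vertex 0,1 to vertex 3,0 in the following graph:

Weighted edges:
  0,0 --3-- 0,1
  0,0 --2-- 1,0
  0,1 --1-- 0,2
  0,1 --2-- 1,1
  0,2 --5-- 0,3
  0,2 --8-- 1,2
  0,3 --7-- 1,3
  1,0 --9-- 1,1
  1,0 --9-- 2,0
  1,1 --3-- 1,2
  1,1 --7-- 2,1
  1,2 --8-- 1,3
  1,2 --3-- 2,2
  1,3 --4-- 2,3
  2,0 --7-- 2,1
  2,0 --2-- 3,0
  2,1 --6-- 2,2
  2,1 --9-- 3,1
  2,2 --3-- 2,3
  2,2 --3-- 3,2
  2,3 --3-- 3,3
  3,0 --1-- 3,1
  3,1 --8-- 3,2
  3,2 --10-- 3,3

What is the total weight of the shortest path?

Shortest path: 0,1 → 0,0 → 1,0 → 2,0 → 3,0, total weight = 16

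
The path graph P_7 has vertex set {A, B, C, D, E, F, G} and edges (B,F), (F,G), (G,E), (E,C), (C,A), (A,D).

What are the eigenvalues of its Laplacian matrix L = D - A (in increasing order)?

The path graph P_n has Laplacian eigenvalues λ_k = 2 − 2cos(kπ/n), k = 0, 1, …, n−1. Here n = 7:
k=0: 2 − 2cos(0) = 0.0; k=1: 2 − 2cos(π/7) = 0.1981; k=2: 2 − 2cos(2π/7) = 0.753; k=3: 2 − 2cos(3π/7) = 1.555; k=4: 2 − 2cos(4π/7) = 2.445; k=5: 2 − 2cos(5π/7) = 3.247; k=6: 2 − 2cos(6π/7) = 3.8019.
Laplacian eigenvalues (increasing order): [0.0, 0.1981, 0.753, 1.555, 2.445, 3.247, 3.8019]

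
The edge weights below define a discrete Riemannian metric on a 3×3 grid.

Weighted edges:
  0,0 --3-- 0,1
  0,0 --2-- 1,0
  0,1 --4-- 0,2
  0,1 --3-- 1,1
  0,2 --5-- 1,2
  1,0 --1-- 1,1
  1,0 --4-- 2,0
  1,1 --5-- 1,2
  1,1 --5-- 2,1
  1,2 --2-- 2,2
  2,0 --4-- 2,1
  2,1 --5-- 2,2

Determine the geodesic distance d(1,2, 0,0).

Shortest path: 1,2 → 1,1 → 1,0 → 0,0, total weight = 8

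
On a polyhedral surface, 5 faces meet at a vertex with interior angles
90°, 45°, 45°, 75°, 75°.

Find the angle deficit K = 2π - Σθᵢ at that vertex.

Sum of angles = 330°. K = 360° - 330° = 30°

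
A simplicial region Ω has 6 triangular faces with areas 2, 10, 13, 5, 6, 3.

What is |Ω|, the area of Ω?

2 + 10 + 13 + 5 + 6 + 3 = 39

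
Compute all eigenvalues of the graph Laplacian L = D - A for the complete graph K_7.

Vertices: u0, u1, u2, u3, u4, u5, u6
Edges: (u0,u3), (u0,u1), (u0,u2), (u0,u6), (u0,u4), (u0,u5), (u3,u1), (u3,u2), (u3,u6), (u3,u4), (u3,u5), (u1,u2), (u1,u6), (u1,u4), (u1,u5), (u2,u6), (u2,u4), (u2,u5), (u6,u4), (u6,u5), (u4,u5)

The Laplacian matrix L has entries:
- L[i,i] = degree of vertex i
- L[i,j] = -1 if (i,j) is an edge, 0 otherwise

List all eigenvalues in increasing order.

For the complete graph K_n, L = nI − J (J = all-ones matrix). J has eigenvalues n (once, eigenvector 𝟙) and 0 (multiplicity n−1), so L has eigenvalues 0 (once) and n (multiplicity n−1). Here n = 7: eigenvalue 0 once and 7 with multiplicity 6.
Laplacian eigenvalues (increasing order): [0.0, 7.0, 7.0, 7.0, 7.0, 7.0, 7.0]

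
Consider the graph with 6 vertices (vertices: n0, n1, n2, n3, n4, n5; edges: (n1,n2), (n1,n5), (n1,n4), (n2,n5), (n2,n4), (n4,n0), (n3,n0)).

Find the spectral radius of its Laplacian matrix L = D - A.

Degrees: deg(n0) = 2, deg(n1) = 3, deg(n2) = 3, deg(n3) = 1, deg(n4) = 3, deg(n5) = 2.
L = D − A with rows/columns ordered (n0, n1, n2, n3, n4, n5):
  [ 2,  0,  0, -1, -1,  0]
  [ 0,  3, -1,  0, -1, -1]
  [ 0, -1,  3,  0, -1, -1]
  [-1,  0,  0,  1,  0,  0]
  [-1, -1, -1,  0,  3,  0]
  [ 0, -1, -1,  0,  0,  2]
Characteristic polynomial: det(λI − L) = λ(λ² − 5λ + 2)(λ − 2)(λ − 3)(λ − 4).
Roots: λ = 0; (λ² − 5λ + 2) = 0 ⇒ λ = (5 ± √17)/2 ≈ 0.4384, 4.5616; (λ − 2) = 0 ⇒ λ = 2; (λ − 3) = 0 ⇒ λ = 3; (λ − 4) = 0 ⇒ λ = 4.
(Check: the roots sum (with multiplicity) to 14, matching trace L = Σdeg = 2·7 = 14.)
Laplacian eigenvalues: [0.0, 0.4384, 2.0, 3.0, 4.0, 4.5616]. Largest eigenvalue (spectral radius) = 4.5616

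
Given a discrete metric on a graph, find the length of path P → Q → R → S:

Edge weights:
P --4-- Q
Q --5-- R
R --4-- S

Arc length = 4 + 5 + 4 = 13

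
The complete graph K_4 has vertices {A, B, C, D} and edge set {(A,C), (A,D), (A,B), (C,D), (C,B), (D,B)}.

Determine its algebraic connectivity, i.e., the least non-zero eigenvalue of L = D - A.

For the complete graph K_n, L = nI − J (J = all-ones matrix). J has eigenvalues n (once, eigenvector 𝟙) and 0 (multiplicity n−1), so L has eigenvalues 0 (once) and n (multiplicity n−1). Here n = 4: eigenvalue 0 once and 4 with multiplicity 3.
Laplacian eigenvalues: [0.0, 4.0, 4.0, 4.0]. Algebraic connectivity (smallest non-zero eigenvalue) = 4.0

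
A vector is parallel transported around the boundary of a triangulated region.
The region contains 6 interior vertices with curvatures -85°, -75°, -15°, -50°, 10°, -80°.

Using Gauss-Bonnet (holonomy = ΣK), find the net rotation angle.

Holonomy = total enclosed curvature = (-85°) + (-75°) + (-15°) + (-50°) + 10° + (-80°) = -295°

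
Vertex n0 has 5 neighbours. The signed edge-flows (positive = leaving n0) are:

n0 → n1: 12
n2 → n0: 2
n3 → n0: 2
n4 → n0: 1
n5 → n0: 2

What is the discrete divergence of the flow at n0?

Divergence = sum of outgoing flows = 12 + (-2) + (-2) + (-1) + (-2) = 5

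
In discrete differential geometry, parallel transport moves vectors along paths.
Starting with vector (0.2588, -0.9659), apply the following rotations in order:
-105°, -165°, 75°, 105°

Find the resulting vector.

Total rotation: (-105°) + (-165°) + 75° + 105° = -90°. Final vector: (-0.9659, -0.2588)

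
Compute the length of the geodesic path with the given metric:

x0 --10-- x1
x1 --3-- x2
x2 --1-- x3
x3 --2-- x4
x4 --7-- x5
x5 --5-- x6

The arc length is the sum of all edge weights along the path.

Arc length = 10 + 3 + 1 + 2 + 7 + 5 = 28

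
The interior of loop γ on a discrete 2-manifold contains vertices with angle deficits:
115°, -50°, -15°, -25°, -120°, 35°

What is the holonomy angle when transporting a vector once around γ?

Holonomy = total enclosed curvature = 115° + (-50°) + (-15°) + (-25°) + (-120°) + 35° = -60°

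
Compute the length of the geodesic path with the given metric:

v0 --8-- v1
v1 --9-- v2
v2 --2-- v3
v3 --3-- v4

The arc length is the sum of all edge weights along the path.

Arc length = 8 + 9 + 2 + 3 = 22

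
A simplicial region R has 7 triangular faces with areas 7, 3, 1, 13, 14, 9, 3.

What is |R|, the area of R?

7 + 3 + 1 + 13 + 14 + 9 + 3 = 50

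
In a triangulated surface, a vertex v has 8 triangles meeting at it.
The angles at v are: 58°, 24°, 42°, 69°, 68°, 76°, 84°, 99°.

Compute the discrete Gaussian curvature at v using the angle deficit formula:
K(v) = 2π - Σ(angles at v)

Sum of angles = 520°. K = 360° - 520° = -160° = -8π/9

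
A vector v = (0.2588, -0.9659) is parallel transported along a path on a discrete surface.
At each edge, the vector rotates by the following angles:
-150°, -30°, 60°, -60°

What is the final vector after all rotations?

Total rotation: (-150°) + (-30°) + 60° + (-60°) = -180° ≡ 180° (mod 360°). Final vector: (-0.2588, 0.9659)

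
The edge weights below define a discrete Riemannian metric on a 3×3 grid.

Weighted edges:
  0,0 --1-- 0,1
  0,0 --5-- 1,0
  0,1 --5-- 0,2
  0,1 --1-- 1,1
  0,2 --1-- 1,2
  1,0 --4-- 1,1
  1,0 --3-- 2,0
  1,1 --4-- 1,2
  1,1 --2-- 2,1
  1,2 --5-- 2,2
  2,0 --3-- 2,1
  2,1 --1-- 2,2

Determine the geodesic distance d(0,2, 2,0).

Shortest path: 0,2 → 1,2 → 1,1 → 2,1 → 2,0, total weight = 10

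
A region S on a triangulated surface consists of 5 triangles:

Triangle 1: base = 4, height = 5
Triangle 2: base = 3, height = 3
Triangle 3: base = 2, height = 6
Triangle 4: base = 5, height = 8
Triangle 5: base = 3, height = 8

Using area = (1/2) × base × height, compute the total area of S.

(1/2)×4×5 + (1/2)×3×3 + (1/2)×2×6 + (1/2)×5×8 + (1/2)×3×8 = 52.5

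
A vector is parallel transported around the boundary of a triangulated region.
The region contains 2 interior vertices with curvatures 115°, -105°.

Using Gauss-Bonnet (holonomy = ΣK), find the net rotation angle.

Holonomy = total enclosed curvature = 115° + (-105°) = 10°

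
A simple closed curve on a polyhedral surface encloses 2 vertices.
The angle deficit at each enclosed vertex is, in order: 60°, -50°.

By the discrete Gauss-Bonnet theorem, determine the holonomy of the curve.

Holonomy = total enclosed curvature = 60° + (-50°) = 10°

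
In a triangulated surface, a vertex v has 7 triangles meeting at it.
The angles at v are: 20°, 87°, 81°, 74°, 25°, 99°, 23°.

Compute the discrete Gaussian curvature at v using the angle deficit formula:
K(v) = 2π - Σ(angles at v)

Sum of angles = 409°. K = 360° - 409° = -49° = -49π/180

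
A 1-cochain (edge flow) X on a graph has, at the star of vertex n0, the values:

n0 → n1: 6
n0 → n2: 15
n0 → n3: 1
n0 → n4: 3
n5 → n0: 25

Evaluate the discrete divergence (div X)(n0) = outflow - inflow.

Divergence = sum of outgoing flows = 6 + 15 + 1 + 3 + (-25) = 0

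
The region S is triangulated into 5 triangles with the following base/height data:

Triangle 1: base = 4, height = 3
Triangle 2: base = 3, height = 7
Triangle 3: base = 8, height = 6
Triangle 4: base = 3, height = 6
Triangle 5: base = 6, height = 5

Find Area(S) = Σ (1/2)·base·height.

(1/2)×4×3 + (1/2)×3×7 + (1/2)×8×6 + (1/2)×3×6 + (1/2)×6×5 = 64.5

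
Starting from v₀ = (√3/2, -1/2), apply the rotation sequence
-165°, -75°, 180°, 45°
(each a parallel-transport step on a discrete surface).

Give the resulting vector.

Total rotation: (-165°) + (-75°) + 180° + 45° = -15°. Final vector: (0.7071, -0.7071)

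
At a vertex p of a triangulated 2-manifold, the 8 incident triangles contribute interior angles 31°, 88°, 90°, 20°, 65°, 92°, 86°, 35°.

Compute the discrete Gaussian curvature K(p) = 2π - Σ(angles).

Sum of angles = 507°. K = 360° - 507° = -147° = -49π/60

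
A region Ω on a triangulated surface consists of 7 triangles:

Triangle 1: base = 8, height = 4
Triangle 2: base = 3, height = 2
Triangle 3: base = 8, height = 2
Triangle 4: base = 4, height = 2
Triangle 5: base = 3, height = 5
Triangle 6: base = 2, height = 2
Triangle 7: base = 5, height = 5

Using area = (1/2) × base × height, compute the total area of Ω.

(1/2)×8×4 + (1/2)×3×2 + (1/2)×8×2 + (1/2)×4×2 + (1/2)×3×5 + (1/2)×2×2 + (1/2)×5×5 = 53.0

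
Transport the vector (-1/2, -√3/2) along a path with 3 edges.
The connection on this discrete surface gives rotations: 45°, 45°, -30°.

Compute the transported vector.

Total rotation: 45° + 45° + (-30°) = 60°. Final vector: (0.5000, -0.8660)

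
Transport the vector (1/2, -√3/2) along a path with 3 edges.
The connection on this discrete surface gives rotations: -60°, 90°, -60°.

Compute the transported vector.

Total rotation: (-60°) + 90° + (-60°) = -30°. Final vector: (0, -1)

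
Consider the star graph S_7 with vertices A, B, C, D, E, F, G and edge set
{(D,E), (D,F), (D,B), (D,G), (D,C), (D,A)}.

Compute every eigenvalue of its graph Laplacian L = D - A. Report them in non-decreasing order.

The star S_7 is the complete bipartite graph K_{1,6} (one hub of degree 6, 6 leaves of degree 1). The Laplacian spectrum of K_{p,q} is 0, p (multiplicity q−1), q (multiplicity p−1), p+q. With p = 1, q = 6: 0 once, 1 with multiplicity 5, and 7 once. (Check: trace L = sum of degrees = 12 = 5·1 + 7.)
Laplacian eigenvalues (increasing order): [0.0, 1.0, 1.0, 1.0, 1.0, 1.0, 7.0]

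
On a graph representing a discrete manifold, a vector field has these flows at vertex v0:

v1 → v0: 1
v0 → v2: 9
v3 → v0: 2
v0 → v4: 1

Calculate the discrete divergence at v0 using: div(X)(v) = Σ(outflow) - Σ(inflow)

Divergence = sum of outgoing flows = (-1) + 9 + (-2) + 1 = 7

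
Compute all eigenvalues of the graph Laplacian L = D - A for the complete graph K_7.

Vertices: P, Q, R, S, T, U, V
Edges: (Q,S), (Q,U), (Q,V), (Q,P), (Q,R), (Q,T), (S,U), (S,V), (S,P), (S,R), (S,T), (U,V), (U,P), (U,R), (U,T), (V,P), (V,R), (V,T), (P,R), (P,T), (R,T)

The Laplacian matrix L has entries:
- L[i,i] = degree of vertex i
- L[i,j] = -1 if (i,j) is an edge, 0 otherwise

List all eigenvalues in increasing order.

For the complete graph K_n, L = nI − J (J = all-ones matrix). J has eigenvalues n (once, eigenvector 𝟙) and 0 (multiplicity n−1), so L has eigenvalues 0 (once) and n (multiplicity n−1). Here n = 7: eigenvalue 0 once and 7 with multiplicity 6.
Laplacian eigenvalues (increasing order): [0.0, 7.0, 7.0, 7.0, 7.0, 7.0, 7.0]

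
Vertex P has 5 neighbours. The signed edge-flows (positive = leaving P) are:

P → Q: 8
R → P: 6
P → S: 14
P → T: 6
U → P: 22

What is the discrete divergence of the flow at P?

Divergence = sum of outgoing flows = 8 + (-6) + 14 + 6 + (-22) = 0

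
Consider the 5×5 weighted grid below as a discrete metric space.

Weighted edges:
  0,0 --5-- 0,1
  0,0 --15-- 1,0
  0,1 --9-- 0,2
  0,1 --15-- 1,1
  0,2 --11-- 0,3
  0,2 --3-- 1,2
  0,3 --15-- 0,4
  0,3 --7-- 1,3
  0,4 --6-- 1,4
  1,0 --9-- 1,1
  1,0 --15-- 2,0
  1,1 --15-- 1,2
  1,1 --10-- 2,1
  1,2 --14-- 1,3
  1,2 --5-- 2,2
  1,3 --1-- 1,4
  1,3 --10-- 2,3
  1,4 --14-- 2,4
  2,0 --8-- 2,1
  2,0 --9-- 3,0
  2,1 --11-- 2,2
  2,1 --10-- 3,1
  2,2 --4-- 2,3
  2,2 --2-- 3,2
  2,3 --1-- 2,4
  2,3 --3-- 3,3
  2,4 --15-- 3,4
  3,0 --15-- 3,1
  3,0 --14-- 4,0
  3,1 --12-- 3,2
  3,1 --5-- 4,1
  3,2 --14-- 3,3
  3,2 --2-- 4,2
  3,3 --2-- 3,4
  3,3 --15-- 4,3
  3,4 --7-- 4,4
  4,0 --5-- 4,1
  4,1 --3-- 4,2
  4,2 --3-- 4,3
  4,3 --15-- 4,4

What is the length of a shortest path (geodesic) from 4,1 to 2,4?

Shortest path: 4,1 → 4,2 → 3,2 → 2,2 → 2,3 → 2,4, total weight = 12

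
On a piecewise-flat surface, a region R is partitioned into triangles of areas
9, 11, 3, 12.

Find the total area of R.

9 + 11 + 3 + 12 = 35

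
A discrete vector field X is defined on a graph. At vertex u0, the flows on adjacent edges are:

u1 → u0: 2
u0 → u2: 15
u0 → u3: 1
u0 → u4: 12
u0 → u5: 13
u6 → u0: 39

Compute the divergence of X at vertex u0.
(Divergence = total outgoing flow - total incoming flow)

Divergence = sum of outgoing flows = (-2) + 15 + 1 + 12 + 13 + (-39) = 0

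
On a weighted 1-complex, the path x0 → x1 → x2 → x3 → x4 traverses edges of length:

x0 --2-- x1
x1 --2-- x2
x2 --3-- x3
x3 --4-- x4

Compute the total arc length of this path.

Arc length = 2 + 2 + 3 + 4 = 11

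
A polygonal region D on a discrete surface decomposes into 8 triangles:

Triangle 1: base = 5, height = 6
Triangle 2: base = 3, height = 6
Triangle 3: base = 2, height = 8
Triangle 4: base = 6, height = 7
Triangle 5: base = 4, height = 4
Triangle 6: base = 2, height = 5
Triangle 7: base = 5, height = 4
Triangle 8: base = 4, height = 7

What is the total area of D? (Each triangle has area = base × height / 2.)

(1/2)×5×6 + (1/2)×3×6 + (1/2)×2×8 + (1/2)×6×7 + (1/2)×4×4 + (1/2)×2×5 + (1/2)×5×4 + (1/2)×4×7 = 90.0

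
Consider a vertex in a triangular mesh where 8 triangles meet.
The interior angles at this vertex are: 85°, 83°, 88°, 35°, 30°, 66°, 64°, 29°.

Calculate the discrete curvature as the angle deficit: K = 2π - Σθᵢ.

Sum of angles = 480°. K = 360° - 480° = -120° = -2π/3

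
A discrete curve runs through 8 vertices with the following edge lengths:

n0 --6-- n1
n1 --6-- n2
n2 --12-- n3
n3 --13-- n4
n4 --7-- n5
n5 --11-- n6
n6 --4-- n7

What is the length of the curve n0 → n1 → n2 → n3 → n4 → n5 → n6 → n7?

Arc length = 6 + 6 + 12 + 13 + 7 + 11 + 4 = 59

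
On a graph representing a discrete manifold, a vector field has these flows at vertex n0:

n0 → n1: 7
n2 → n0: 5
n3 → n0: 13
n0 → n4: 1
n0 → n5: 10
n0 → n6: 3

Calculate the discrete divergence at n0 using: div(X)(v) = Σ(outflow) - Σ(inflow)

Divergence = sum of outgoing flows = 7 + (-5) + (-13) + 1 + 10 + 3 = 3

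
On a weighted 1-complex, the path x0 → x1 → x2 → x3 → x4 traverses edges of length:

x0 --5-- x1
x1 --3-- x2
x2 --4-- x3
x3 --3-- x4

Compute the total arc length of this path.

Arc length = 5 + 3 + 4 + 3 = 15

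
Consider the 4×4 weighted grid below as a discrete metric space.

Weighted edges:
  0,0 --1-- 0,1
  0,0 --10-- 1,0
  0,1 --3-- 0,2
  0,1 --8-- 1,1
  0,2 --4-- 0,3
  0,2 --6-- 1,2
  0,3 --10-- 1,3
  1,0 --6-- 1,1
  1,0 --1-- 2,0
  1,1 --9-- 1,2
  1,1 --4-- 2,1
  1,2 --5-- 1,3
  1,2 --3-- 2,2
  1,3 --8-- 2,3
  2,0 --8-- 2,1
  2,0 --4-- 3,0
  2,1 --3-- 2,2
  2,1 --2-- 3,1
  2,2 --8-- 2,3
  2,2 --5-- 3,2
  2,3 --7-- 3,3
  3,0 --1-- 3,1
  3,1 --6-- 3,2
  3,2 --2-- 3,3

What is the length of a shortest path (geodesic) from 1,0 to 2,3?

Shortest path: 1,0 → 2,0 → 3,0 → 3,1 → 2,1 → 2,2 → 2,3, total weight = 19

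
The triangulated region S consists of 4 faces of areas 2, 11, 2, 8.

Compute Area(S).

2 + 11 + 2 + 8 = 23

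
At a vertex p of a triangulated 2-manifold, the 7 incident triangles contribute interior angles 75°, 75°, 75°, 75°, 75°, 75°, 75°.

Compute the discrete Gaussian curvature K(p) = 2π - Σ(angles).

Sum of angles = 525°. K = 360° - 525° = -165°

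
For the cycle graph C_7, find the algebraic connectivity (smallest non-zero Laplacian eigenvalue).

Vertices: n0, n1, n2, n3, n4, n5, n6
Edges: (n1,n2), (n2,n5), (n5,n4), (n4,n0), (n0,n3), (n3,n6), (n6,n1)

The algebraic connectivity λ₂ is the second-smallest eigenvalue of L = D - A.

The cycle graph C_n has Laplacian eigenvalues λ_k = 2 − 2cos(2πk/n), k = 0, 1, …, n−1. Here n = 7:
k=0: 2 − 2cos(0) = 0.0; k=1: 2 − 2cos(2π/7) = 0.753; k=2: 2 − 2cos(4π/7) = 2.445; k=3: 2 − 2cos(6π/7) = 3.8019; k=4: 2 − 2cos(8π/7) = 3.8019; k=5: 2 − 2cos(10π/7) = 2.445; k=6: 2 − 2cos(12π/7) = 0.753.
Laplacian eigenvalues: [0.0, 0.753, 0.753, 2.445, 2.445, 3.8019, 3.8019]. Algebraic connectivity (smallest non-zero eigenvalue) = 0.753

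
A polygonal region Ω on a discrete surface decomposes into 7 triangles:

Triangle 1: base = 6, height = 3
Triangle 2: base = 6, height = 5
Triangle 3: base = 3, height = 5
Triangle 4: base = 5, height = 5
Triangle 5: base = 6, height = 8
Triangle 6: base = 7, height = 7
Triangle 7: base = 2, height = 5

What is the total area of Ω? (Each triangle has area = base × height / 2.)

(1/2)×6×3 + (1/2)×6×5 + (1/2)×3×5 + (1/2)×5×5 + (1/2)×6×8 + (1/2)×7×7 + (1/2)×2×5 = 97.5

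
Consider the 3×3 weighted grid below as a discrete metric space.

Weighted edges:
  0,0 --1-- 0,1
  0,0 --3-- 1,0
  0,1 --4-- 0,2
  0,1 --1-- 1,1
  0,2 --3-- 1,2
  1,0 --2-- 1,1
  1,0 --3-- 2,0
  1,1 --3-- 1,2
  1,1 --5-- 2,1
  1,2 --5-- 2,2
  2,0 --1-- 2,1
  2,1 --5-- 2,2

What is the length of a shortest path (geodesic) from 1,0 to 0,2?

Shortest path: 1,0 → 1,1 → 0,1 → 0,2, total weight = 7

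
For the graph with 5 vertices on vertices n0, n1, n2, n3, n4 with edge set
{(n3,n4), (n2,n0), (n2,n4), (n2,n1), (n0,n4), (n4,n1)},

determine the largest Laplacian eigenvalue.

Degrees: deg(n0) = 2, deg(n1) = 2, deg(n2) = 3, deg(n3) = 1, deg(n4) = 4.
L = D − A with rows/columns ordered (n0, n1, n2, n3, n4):
  [ 2,  0, -1,  0, -1]
  [ 0,  2, -1,  0, -1]
  [-1, -1,  3,  0, -1]
  [ 0,  0,  0,  1, -1]
  [-1, -1, -1, -1,  4]
Characteristic polynomial: det(λI − L) = λ(λ − 1)(λ − 2)(λ − 4)(λ − 5).
Roots: λ = 0; (λ − 1) = 0 ⇒ λ = 1; (λ − 2) = 0 ⇒ λ = 2; (λ − 4) = 0 ⇒ λ = 4; (λ − 5) = 0 ⇒ λ = 5.
(Check: the roots sum (with multiplicity) to 12, matching trace L = Σdeg = 2·6 = 12.)
Laplacian eigenvalues: [0.0, 1.0, 2.0, 4.0, 5.0]. Largest eigenvalue (spectral radius) = 5.0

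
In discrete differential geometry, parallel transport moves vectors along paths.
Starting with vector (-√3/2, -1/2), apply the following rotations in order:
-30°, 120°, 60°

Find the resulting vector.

Total rotation: (-30°) + 120° + 60° = 150°. Final vector: (1, 0)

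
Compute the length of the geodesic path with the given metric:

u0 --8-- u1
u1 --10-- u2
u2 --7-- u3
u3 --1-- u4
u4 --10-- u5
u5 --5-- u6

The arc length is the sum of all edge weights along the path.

Arc length = 8 + 10 + 7 + 1 + 10 + 5 = 41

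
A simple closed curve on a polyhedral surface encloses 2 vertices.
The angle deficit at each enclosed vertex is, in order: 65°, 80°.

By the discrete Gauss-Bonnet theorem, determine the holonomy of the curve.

Holonomy = total enclosed curvature = 65° + 80° = 145°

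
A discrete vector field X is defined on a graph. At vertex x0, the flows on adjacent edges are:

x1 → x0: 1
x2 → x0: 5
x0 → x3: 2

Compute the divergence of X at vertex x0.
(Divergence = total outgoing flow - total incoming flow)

Divergence = sum of outgoing flows = (-1) + (-5) + 2 = -4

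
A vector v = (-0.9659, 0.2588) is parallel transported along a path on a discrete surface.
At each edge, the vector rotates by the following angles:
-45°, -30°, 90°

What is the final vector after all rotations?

Total rotation: (-45°) + (-30°) + 90° = 15°. Final vector: (-1, 0)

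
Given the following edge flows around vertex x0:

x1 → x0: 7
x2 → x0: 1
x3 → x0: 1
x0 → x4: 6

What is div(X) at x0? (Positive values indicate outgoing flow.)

Divergence = sum of outgoing flows = (-7) + (-1) + (-1) + 6 = -3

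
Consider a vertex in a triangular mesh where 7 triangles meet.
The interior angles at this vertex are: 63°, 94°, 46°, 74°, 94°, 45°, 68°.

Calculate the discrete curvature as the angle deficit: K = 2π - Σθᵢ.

Sum of angles = 484°. K = 360° - 484° = -124° = -31π/45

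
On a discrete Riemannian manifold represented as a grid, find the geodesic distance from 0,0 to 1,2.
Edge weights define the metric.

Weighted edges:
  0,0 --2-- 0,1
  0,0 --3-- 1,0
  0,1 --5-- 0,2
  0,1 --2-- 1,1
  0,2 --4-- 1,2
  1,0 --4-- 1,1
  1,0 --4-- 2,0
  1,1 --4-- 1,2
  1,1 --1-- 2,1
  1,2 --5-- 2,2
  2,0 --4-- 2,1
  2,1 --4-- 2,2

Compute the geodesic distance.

Shortest path: 0,0 → 0,1 → 1,1 → 1,2, total weight = 8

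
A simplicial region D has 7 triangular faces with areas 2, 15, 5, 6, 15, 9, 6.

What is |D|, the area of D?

2 + 15 + 5 + 6 + 15 + 9 + 6 = 58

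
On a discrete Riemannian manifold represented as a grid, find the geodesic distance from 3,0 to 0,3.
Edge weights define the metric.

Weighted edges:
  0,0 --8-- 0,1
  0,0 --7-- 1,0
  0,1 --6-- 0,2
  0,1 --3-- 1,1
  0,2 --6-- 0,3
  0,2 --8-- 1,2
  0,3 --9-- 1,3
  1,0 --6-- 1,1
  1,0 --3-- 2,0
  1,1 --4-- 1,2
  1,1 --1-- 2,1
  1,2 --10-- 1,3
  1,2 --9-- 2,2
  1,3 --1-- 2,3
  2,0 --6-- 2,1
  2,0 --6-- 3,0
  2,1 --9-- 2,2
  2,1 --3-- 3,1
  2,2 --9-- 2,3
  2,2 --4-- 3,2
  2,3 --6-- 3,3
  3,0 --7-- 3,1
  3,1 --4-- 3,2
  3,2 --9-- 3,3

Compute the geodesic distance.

Shortest path: 3,0 → 3,1 → 2,1 → 1,1 → 0,1 → 0,2 → 0,3, total weight = 26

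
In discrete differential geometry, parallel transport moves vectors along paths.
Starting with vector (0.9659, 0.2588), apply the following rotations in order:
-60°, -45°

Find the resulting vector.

Total rotation: (-60°) + (-45°) = -105°. Final vector: (0, -1)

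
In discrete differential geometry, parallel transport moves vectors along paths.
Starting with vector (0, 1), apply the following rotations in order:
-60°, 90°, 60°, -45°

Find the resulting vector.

Total rotation: (-60°) + 90° + 60° + (-45°) = 45°. Final vector: (-0.7071, 0.7071)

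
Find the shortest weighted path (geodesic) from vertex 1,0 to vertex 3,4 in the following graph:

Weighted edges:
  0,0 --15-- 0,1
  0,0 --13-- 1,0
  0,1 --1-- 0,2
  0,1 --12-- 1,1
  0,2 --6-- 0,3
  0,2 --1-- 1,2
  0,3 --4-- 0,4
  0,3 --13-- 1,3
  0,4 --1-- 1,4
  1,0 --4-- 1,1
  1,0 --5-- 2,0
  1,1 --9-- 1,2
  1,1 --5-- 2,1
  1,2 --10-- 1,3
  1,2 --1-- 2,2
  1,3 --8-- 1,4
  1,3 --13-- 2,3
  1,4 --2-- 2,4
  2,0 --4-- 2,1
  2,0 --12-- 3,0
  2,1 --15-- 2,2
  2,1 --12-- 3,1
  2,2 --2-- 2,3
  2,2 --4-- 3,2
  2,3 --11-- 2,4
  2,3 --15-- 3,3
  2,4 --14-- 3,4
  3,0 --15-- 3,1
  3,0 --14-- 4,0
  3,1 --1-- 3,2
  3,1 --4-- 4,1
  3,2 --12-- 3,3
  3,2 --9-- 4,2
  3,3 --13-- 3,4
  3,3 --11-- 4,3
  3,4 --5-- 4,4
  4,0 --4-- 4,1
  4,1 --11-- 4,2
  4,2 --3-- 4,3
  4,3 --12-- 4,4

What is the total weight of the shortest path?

Shortest path: 1,0 → 1,1 → 1,2 → 2,2 → 2,3 → 2,4 → 3,4, total weight = 41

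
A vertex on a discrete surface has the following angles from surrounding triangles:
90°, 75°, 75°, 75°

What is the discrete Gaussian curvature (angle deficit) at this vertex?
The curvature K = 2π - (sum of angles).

Sum of angles = 315°. K = 360° - 315° = 45° = π/4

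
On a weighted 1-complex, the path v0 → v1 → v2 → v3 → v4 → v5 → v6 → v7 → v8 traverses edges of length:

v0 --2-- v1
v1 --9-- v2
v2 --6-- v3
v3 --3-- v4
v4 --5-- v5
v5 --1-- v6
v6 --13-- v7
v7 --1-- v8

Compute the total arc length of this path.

Arc length = 2 + 9 + 6 + 3 + 5 + 1 + 13 + 1 = 40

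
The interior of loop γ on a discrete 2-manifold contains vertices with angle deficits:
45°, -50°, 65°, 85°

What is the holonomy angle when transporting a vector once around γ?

Holonomy = total enclosed curvature = 45° + (-50°) + 65° + 85° = 145°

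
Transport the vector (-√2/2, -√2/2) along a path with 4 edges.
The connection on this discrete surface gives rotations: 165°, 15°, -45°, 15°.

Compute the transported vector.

Total rotation: 165° + 15° + (-45°) + 15° = 150°. Final vector: (0.9659, 0.2588)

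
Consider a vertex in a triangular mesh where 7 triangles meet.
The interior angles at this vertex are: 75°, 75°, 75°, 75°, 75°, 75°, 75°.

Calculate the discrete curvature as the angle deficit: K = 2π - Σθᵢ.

Sum of angles = 525°. K = 360° - 525° = -165° = -11π/12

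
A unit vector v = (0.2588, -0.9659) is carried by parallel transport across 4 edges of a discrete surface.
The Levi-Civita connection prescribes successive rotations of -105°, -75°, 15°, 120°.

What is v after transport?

Total rotation: (-105°) + (-75°) + 15° + 120° = -45°. Final vector: (-0.5000, -0.8660)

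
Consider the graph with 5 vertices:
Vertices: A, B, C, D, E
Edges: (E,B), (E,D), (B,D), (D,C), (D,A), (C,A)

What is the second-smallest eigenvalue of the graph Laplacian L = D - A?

Degrees: deg(A) = 2, deg(B) = 2, deg(C) = 2, deg(D) = 4, deg(E) = 2.
L = D − A with rows/columns ordered (A, B, C, D, E):
  [ 2,  0, -1, -1,  0]
  [ 0,  2,  0, -1, -1]
  [-1,  0,  2, -1,  0]
  [-1, -1, -1,  4, -1]
  [ 0, -1,  0, -1,  2]
Characteristic polynomial: det(λI − L) = λ(λ − 1)(λ − 3)²(λ − 5).
Roots: λ = 0; (λ − 1) = 0 ⇒ λ = 1; (λ − 3) = 0 ⇒ λ = 3 (multiplicity 2); (λ − 5) = 0 ⇒ λ = 5.
(Check: the roots sum (with multiplicity) to 12, matching trace L = Σdeg = 2·6 = 12.)
Laplacian eigenvalues: [0.0, 1.0, 3.0, 3.0, 5.0]. Algebraic connectivity (smallest non-zero eigenvalue) = 1.0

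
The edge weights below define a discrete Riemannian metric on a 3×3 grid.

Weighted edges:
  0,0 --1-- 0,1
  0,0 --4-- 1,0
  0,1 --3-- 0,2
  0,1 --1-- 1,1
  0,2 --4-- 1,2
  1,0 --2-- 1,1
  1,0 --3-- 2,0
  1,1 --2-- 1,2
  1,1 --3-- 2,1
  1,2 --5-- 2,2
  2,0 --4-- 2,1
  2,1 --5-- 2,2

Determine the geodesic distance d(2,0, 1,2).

Shortest path: 2,0 → 1,0 → 1,1 → 1,2, total weight = 7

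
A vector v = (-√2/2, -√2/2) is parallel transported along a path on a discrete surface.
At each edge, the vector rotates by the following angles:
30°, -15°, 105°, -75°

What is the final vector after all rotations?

Total rotation: 30° + (-15°) + 105° + (-75°) = 45°. Final vector: (0, -1)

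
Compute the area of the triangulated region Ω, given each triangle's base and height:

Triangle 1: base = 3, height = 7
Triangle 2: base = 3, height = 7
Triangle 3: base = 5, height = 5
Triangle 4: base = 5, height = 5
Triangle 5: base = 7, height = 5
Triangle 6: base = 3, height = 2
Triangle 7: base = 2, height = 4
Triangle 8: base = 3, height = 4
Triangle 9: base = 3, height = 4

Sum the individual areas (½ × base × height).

(1/2)×3×7 + (1/2)×3×7 + (1/2)×5×5 + (1/2)×5×5 + (1/2)×7×5 + (1/2)×3×2 + (1/2)×2×4 + (1/2)×3×4 + (1/2)×3×4 = 82.5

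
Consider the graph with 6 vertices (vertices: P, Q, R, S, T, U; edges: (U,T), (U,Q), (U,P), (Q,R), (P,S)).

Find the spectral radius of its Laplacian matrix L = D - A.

Degrees: deg(P) = 2, deg(Q) = 2, deg(R) = 1, deg(S) = 1, deg(T) = 1, deg(U) = 3.
L = D − A with rows/columns ordered (P, Q, R, S, T, U):
  [ 2,  0,  0, -1,  0, -1]
  [ 0,  2, -1,  0,  0, -1]
  [ 0, -1,  1,  0,  0,  0]
  [-1,  0,  0,  1,  0,  0]
  [ 0,  0,  0,  0,  1, -1]
  [-1, -1,  0,  0, -1,  3]
Characteristic polynomial: det(λI − L) = λ(λ² − 3λ + 1)(λ² − 5λ + 3)(λ − 2).
Roots: λ = 0; (λ² − 3λ + 1) = 0 ⇒ λ = (3 ± √5)/2 ≈ 0.382, 2.618; (λ² − 5λ + 3) = 0 ⇒ λ = (5 ± √13)/2 ≈ 0.6972, 4.3028; (λ − 2) = 0 ⇒ λ = 2.
(Check: the roots sum (with multiplicity) to 10, matching trace L = Σdeg = 2·5 = 10.)
Laplacian eigenvalues: [0.0, 0.382, 0.6972, 2.0, 2.618, 4.3028]. Largest eigenvalue (spectral radius) = 4.3028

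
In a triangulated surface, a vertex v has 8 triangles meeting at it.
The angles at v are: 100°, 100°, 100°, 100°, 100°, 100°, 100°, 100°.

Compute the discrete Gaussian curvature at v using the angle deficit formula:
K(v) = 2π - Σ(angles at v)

Sum of angles = 800°. K = 360° - 800° = -440° = -22π/9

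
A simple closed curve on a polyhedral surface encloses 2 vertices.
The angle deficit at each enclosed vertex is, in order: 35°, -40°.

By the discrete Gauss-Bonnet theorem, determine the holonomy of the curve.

Holonomy = total enclosed curvature = 35° + (-40°) = -5°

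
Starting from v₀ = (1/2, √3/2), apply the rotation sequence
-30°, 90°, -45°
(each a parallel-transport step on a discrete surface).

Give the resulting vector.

Total rotation: (-30°) + 90° + (-45°) = 15°. Final vector: (0.2588, 0.9659)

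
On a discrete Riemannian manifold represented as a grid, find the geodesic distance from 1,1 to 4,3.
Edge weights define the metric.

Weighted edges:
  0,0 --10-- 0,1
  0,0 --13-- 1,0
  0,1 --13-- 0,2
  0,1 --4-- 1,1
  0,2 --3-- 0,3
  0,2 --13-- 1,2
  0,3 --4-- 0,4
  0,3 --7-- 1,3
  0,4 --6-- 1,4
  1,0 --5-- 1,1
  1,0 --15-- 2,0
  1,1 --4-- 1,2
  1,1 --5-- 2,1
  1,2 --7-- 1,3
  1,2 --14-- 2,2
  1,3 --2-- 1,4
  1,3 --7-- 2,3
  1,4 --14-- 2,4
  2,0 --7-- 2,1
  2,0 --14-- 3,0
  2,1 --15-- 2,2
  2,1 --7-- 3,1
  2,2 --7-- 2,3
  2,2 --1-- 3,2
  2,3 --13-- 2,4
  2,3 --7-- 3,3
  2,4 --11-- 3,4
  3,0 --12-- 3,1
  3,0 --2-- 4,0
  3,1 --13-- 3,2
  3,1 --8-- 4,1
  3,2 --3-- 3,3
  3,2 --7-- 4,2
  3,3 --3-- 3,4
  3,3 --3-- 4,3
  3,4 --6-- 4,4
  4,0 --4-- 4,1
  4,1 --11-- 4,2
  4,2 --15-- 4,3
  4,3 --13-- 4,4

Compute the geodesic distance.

Shortest path: 1,1 → 1,2 → 2,2 → 3,2 → 3,3 → 4,3, total weight = 25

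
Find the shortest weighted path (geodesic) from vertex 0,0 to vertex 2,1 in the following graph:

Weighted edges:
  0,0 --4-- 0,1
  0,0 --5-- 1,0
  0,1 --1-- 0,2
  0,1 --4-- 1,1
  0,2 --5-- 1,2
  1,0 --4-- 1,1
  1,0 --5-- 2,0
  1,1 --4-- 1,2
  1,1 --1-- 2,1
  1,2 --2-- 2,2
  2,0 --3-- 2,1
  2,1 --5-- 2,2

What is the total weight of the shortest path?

Shortest path: 0,0 → 0,1 → 1,1 → 2,1, total weight = 9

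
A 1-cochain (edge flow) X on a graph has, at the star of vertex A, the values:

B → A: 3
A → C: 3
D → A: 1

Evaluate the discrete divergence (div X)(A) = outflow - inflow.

Divergence = sum of outgoing flows = (-3) + 3 + (-1) = -1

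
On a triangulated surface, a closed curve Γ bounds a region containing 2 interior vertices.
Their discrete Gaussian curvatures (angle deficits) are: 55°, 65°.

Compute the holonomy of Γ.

Holonomy = total enclosed curvature = 55° + 65° = 120°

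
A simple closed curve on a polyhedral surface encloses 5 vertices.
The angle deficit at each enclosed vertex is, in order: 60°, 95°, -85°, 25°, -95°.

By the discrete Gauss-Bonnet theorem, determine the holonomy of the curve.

Holonomy = total enclosed curvature = 60° + 95° + (-85°) + 25° + (-95°) = 0°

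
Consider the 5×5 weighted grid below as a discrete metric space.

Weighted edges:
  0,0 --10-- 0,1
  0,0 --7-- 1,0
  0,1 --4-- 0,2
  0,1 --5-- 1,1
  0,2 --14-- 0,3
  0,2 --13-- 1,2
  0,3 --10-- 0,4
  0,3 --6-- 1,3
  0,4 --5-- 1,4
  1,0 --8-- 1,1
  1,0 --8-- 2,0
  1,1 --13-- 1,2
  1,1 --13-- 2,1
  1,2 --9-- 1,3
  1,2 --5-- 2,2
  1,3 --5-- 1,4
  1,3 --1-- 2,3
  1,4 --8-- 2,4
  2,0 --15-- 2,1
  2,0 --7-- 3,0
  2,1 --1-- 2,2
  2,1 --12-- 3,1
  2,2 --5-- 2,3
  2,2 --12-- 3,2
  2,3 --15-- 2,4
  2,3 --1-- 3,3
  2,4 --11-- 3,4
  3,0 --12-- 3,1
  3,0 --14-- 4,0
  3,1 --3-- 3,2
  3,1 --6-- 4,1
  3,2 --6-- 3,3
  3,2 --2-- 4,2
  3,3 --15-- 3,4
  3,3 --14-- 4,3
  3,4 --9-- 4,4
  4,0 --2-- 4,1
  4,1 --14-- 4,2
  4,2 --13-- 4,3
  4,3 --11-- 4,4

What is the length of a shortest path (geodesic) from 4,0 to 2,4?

Shortest path: 4,0 → 4,1 → 3,1 → 3,2 → 3,3 → 2,3 → 1,3 → 1,4 → 2,4, total weight = 32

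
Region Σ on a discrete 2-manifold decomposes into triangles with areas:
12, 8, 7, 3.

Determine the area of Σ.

12 + 8 + 7 + 3 = 30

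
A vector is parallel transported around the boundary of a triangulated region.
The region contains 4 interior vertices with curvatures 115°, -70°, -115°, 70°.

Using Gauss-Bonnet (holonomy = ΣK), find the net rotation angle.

Holonomy = total enclosed curvature = 115° + (-70°) + (-115°) + 70° = 0°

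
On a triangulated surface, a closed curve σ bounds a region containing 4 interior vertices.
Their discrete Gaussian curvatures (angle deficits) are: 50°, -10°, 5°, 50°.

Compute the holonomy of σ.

Holonomy = total enclosed curvature = 50° + (-10°) + 5° + 50° = 95°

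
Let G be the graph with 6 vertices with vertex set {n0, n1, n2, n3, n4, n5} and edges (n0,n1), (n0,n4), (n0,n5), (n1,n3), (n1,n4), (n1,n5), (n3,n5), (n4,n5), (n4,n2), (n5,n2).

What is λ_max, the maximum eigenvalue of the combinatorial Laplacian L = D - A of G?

Degrees: deg(n0) = 3, deg(n1) = 4, deg(n2) = 2, deg(n3) = 2, deg(n4) = 4, deg(n5) = 5.
L = D − A with rows/columns ordered (n0, n1, n2, n3, n4, n5):
  [ 3, -1,  0,  0, -1, -1]
  [-1,  4,  0, -1, -1, -1]
  [ 0,  0,  2,  0, -1, -1]
  [ 0, -1,  0,  2,  0, -1]
  [-1, -1, -1,  0,  4, -1]
  [-1, -1, -1, -1, -1,  5]
Characteristic polynomial: det(λI − L) = λ(λ² − 7λ + 9)(λ² − 7λ + 11)(λ − 6).
Roots: λ = 0; (λ² − 7λ + 9) = 0 ⇒ λ = (7 ± √13)/2 ≈ 1.6972, 5.3028; (λ² − 7λ + 11) = 0 ⇒ λ = (7 ± √5)/2 ≈ 2.382, 4.618; (λ − 6) = 0 ⇒ λ = 6.
(Check: the roots sum (with multiplicity) to 20, matching trace L = Σdeg = 2·10 = 20.)
Laplacian eigenvalues: [0.0, 1.6972, 2.382, 4.618, 5.3028, 6.0]. Largest eigenvalue (spectral radius) = 6.0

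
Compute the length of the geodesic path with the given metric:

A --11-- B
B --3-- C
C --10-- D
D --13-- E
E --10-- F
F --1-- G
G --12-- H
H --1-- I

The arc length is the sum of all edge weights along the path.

Arc length = 11 + 3 + 10 + 13 + 10 + 1 + 12 + 1 = 61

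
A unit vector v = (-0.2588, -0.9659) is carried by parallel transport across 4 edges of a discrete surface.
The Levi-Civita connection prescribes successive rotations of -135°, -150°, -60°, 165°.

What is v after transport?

Total rotation: (-135°) + (-150°) + (-60°) + 165° = -180° ≡ 180° (mod 360°). Final vector: (0.2588, 0.9659)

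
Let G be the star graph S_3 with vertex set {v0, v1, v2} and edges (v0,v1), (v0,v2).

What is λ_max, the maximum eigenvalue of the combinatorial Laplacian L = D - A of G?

The star S_3 is the complete bipartite graph K_{1,2} (one hub of degree 2, 2 leaves of degree 1). The Laplacian spectrum of K_{p,q} is 0, p (multiplicity q−1), q (multiplicity p−1), p+q. With p = 1, q = 2: 0 once, 1 with multiplicity 1, and 3 once. (Check: trace L = sum of degrees = 4 = 1·1 + 3.)
Laplacian eigenvalues: [0.0, 1.0, 3.0]. Largest eigenvalue (spectral radius) = 3.0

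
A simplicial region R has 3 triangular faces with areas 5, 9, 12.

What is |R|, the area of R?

5 + 9 + 12 = 26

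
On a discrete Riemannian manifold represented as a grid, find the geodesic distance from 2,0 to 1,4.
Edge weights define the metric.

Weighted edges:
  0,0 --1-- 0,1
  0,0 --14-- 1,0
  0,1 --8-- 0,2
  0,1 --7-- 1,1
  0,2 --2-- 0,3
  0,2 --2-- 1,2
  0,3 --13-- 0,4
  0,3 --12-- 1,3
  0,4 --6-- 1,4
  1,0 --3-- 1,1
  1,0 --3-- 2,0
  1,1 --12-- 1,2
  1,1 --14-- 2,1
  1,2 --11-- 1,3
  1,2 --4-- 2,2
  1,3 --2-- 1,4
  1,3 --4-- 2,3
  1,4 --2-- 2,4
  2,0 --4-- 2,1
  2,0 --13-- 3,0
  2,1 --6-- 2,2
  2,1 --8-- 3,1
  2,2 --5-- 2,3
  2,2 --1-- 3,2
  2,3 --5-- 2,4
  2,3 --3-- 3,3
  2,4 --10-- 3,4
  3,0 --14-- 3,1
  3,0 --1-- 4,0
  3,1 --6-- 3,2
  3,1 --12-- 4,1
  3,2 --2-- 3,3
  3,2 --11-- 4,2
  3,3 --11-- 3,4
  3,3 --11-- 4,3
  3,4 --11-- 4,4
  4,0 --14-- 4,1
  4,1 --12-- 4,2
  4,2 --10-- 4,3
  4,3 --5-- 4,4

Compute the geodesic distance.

Shortest path: 2,0 → 2,1 → 2,2 → 2,3 → 1,3 → 1,4, total weight = 21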